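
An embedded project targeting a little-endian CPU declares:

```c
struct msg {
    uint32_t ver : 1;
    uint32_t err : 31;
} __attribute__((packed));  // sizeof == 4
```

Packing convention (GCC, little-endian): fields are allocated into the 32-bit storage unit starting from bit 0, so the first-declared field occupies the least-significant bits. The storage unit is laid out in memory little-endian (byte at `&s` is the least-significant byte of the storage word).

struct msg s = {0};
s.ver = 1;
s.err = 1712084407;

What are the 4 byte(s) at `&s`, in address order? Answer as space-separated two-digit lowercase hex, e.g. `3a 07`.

6f ab 18 cc

ver:1 = 1 → 0x1 << 0 → word 0x00000001
err:31 = 1712084407 → 0x660c55b7 << 1 → word 0xcc18ab6f
word = 0xcc18ab6f → little-endian bytes:
  [0]=0x6f  [1]=0xab  [2]=0x18  [3]=0xcc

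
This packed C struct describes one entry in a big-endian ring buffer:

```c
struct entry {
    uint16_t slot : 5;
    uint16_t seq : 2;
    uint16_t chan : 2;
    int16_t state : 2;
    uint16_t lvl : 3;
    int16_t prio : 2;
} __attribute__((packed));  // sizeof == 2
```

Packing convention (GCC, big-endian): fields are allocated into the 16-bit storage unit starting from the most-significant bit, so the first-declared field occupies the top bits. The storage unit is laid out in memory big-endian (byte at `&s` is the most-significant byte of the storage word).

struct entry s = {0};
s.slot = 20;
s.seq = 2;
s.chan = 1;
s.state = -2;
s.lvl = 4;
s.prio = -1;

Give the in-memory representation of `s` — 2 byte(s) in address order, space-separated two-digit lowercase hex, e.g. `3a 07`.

a4 d3

[11+:5] slot=20 & 0x1f = 0x14; word=0xa000
[9+:2] seq=2 & 0x3 = 0x2; word=0xa400
[7+:2] chan=1 & 0x3 = 0x1; word=0xa480
[5+:2] state=-2 & 0x3 = 0x2; word=0xa4c0
[2+:3] lvl=4 & 0x7 = 0x4; word=0xa4d0
[0+:2] prio=-1 & 0x3 = 0x3; word=0xa4d3
word = 0xa4d3 → big-endian bytes:
  [0]=0xa4  [1]=0xd3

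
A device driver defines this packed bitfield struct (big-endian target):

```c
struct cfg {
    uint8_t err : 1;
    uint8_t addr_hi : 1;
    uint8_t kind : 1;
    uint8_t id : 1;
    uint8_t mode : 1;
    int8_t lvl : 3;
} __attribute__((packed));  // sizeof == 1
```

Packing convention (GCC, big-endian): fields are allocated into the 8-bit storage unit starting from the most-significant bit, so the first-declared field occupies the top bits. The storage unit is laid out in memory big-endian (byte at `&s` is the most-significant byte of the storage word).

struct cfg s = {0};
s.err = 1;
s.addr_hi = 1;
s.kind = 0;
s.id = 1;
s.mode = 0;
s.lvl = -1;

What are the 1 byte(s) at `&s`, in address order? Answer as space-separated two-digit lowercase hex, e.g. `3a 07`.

d7

err (1b) val=1 bits=0x1 at bit 7: 0x80
addr_hi (1b) val=1 bits=0x1 at bit 6: 0xc0
kind (1b) val=0 bits=0x0 at bit 5: 0xc0
id (1b) val=1 bits=0x1 at bit 4: 0xd0
mode (1b) val=0 bits=0x0 at bit 3: 0xd0
lvl (3b) val=-1 bits=0x7 at bit 0: 0xd7
word = 0xd7 → big-endian bytes:
  [0]=0xd7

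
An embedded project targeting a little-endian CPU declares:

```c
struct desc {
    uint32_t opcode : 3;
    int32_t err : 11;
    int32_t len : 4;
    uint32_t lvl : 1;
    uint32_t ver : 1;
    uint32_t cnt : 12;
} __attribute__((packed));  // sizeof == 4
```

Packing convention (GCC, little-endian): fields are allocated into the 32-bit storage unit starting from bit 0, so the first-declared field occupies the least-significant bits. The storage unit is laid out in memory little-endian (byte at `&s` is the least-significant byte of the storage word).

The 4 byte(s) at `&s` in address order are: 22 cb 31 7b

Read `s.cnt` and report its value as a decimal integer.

[0]=0x22 [1]=0xcb [2]=0x31 [3]=0x7b (little-endian) → word 0x7b31cb22
opcode:3 @ bit 0 → (0x7b31cb22>>0)&0x7 = 0x2
err:11 @ bit 3 → (0x7b31cb22>>3)&0x7ff = 0x164
len:4 @ bit 14 → (0x7b31cb22>>14)&0xf = 0x7
lvl:1 @ bit 18 → (0x7b31cb22>>18)&0x1 = 0x0
ver:1 @ bit 19 → (0x7b31cb22>>19)&0x1 = 0x0
cnt:12 @ bit 20 → (0x7b31cb22>>20)&0xfff = 0x7b3  ←

1971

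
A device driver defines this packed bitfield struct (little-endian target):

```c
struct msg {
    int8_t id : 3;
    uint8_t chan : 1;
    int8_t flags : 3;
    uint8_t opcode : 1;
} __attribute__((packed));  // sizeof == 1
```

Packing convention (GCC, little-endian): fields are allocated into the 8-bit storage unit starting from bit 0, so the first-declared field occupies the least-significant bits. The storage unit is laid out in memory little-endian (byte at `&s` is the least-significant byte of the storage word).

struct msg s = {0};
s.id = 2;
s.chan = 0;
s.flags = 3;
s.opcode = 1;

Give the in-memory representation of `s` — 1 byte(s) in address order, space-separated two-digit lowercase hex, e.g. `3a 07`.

b2

id (3b) val=2 bits=0x2 at bit 0: 0x02
chan (1b) val=0 bits=0x0 at bit 3: 0x02
flags (3b) val=3 bits=0x3 at bit 4: 0x32
opcode (1b) val=1 bits=0x1 at bit 7: 0xb2
word = 0xb2 → little-endian bytes:
  [0]=0xb2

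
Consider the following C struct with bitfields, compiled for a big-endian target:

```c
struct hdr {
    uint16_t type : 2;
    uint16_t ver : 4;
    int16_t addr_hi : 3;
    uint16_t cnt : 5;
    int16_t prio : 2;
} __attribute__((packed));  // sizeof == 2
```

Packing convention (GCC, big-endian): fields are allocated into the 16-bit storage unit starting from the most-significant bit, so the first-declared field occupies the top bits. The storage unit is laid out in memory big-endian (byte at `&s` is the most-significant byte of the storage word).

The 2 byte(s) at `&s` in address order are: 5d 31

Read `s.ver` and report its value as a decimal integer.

7

[0]=0x5d [1]=0x31 (big-endian) → word 0x5d31
type:2 @ bit 14 → (0x5d31>>14)&0x3 = 0x1
ver:4 @ bit 10 → (0x5d31>>10)&0xf = 0x7  ←
addr_hi:3 @ bit 7 → (0x5d31>>7)&0x7 = 0x2
cnt:5 @ bit 2 → (0x5d31>>2)&0x1f = 0xc
prio:2 @ bit 0 → (0x5d31>>0)&0x3 = 0x1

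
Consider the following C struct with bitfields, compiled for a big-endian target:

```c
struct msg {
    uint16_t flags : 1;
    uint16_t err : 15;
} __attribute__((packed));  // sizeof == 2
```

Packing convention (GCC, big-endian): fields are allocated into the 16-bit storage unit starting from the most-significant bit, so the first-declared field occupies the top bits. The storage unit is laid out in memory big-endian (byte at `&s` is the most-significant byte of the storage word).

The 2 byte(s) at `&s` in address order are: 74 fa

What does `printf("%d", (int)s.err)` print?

[0]=0x74 [1]=0xfa (big-endian) → word 0x74fa
flags:1 @ bit 15 → (0x74fa>>15)&0x1 = 0x0
err:15 @ bit 0 → (0x74fa>>0)&0x7fff = 0x74fa  ←

29946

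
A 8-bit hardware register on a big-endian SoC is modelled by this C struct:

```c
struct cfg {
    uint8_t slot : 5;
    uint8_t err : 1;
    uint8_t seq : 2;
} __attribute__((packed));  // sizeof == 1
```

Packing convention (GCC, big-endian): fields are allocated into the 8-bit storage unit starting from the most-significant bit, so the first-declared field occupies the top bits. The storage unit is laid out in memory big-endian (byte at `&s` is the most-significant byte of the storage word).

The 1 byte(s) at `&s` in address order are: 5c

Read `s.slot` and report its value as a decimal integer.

11

[0]=0x5c (big-endian) → word 0x5c
slot [3+:5] = (word>>3) & 0x1f = 11  ←
err [2+:1] = (word>>2) & 0x1 = 1
seq [0+:2] = (word>>0) & 0x3 = 0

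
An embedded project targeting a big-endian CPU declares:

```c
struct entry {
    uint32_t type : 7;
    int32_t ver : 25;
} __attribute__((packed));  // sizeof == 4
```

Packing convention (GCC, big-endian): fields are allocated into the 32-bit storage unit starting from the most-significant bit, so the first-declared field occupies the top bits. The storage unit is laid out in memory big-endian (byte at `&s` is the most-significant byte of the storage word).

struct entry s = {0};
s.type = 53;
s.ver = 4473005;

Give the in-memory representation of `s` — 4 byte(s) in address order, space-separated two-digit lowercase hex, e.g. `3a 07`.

6a 44 40 ad

type (7b) val=53 bits=0x35 at bit 25: 0x6a000000
ver (25b) val=4473005 bits=0x4440ad at bit 0: 0x6a4440ad
word = 0x6a4440ad → big-endian bytes:
  [0]=0x6a  [1]=0x44  [2]=0x40  [3]=0xad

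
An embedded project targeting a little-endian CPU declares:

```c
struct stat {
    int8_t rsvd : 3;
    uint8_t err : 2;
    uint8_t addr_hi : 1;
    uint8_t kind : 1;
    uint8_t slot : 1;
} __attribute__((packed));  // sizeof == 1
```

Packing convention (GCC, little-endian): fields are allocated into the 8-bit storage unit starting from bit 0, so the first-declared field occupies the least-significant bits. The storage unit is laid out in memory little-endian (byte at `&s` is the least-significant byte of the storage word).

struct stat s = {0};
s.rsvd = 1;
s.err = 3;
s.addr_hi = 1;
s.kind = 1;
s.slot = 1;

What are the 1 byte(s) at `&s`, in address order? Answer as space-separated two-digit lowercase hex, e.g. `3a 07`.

f9

rsvd (3b) val=1 bits=0x1 at bit 0: 0x01
err (2b) val=3 bits=0x3 at bit 3: 0x19
addr_hi (1b) val=1 bits=0x1 at bit 5: 0x39
kind (1b) val=1 bits=0x1 at bit 6: 0x79
slot (1b) val=1 bits=0x1 at bit 7: 0xf9
word = 0xf9 → little-endian bytes:
  [0]=0xf9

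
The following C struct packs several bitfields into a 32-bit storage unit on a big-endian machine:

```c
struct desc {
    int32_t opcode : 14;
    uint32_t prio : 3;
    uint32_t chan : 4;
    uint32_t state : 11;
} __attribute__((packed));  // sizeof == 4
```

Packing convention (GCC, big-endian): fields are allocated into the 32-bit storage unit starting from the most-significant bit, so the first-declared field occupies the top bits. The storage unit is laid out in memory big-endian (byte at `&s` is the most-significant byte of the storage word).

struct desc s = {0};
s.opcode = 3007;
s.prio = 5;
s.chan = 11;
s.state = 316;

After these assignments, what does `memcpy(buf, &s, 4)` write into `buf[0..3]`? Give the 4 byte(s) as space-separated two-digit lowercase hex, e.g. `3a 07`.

2e fe d9 3c

[18+:14] opcode=3007 & 0x3fff = 0xbbf; word=0x2efc0000
[15+:3] prio=5 & 0x7 = 0x5; word=0x2efe8000
[11+:4] chan=11 & 0xf = 0xb; word=0x2efed800
[0+:11] state=316 & 0x7ff = 0x13c; word=0x2efed93c
word = 0x2efed93c → big-endian bytes:
  [0]=0x2e  [1]=0xfe  [2]=0xd9  [3]=0x3c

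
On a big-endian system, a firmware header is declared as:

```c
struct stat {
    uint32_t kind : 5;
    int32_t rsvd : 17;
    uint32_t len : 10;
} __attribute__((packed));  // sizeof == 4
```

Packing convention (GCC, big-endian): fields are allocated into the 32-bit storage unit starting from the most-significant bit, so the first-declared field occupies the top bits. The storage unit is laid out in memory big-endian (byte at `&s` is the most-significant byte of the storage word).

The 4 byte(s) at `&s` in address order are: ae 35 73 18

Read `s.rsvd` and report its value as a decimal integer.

[0]=0xae [1]=0x35 [2]=0x73 [3]=0x18 (big-endian) → word 0xae357318
kind [27+:5] = (word>>27) & 0x1f = 21
rsvd [10+:17] = (word>>10) & 0x1ffff = 101724  ←
len [0+:10] = (word>>0) & 0x3ff = 792
rsvd signed 17b, MSB=1: 101724 - 131072 = -29348

-29348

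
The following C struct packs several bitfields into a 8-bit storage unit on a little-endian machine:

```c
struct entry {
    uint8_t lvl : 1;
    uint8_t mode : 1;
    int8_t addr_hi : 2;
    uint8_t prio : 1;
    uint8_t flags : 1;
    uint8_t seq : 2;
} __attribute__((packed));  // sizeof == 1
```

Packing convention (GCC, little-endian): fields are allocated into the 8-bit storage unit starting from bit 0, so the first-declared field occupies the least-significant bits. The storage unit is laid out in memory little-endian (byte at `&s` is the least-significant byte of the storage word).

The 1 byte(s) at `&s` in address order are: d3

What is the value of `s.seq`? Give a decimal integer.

[0]=0xd3 (little-endian) → word 0xd3
lvl:1 @ bit 0 → (0xd3>>0)&0x1 = 0x1
mode:1 @ bit 1 → (0xd3>>1)&0x1 = 0x1
addr_hi:2 @ bit 2 → (0xd3>>2)&0x3 = 0x0
prio:1 @ bit 4 → (0xd3>>4)&0x1 = 0x1
flags:1 @ bit 5 → (0xd3>>5)&0x1 = 0x0
seq:2 @ bit 6 → (0xd3>>6)&0x3 = 0x3  ←

3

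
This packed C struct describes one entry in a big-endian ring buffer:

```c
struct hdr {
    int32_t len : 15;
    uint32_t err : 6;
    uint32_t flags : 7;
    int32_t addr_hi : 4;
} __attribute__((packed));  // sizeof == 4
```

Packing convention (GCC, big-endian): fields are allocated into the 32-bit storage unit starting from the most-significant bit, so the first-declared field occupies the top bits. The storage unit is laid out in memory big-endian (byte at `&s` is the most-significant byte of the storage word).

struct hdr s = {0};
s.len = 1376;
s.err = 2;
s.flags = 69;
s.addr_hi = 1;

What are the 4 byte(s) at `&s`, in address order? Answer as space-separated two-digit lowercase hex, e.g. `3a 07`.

0a c0 14 51

len:15 = 1376 → 0x560 << 17 → word 0x0ac00000
err:6 = 2 → 0x2 << 11 → word 0x0ac01000
flags:7 = 69 → 0x45 << 4 → word 0x0ac01450
addr_hi:4 = 1 → 0x1 << 0 → word 0x0ac01451
word = 0x0ac01451 → big-endian bytes:
  [0]=0x0a  [1]=0xc0  [2]=0x14  [3]=0x51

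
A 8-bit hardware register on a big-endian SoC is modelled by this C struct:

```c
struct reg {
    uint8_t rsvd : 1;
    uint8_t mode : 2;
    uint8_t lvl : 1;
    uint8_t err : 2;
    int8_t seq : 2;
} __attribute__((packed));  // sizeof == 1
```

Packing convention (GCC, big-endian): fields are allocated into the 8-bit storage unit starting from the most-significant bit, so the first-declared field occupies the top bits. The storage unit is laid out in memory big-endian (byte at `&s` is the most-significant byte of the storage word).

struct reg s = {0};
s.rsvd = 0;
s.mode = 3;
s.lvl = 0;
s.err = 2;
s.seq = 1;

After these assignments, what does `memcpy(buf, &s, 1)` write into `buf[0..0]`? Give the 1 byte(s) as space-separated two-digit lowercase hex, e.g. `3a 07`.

69

rsvd (1b) val=0 bits=0x0 at bit 7: 0x00
mode (2b) val=3 bits=0x3 at bit 5: 0x60
lvl (1b) val=0 bits=0x0 at bit 4: 0x60
err (2b) val=2 bits=0x2 at bit 2: 0x68
seq (2b) val=1 bits=0x1 at bit 0: 0x69
word = 0x69 → big-endian bytes:
  [0]=0x69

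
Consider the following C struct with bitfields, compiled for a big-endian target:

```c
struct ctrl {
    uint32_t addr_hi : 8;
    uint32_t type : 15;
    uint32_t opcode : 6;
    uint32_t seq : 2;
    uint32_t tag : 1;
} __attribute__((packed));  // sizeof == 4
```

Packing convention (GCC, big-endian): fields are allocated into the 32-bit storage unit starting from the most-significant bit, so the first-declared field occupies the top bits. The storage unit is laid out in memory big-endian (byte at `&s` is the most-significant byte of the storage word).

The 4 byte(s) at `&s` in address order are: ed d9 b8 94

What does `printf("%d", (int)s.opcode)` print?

18

[0]=0xed [1]=0xd9 [2]=0xb8 [3]=0x94 (big-endian) → word 0xedd9b894
addr_hi [24+:8] = (word>>24) & 0xff = 237
type [9+:15] = (word>>9) & 0x7fff = 27868
opcode [3+:6] = (word>>3) & 0x3f = 18  ←
seq [1+:2] = (word>>1) & 0x3 = 2
tag [0+:1] = (word>>0) & 0x1 = 0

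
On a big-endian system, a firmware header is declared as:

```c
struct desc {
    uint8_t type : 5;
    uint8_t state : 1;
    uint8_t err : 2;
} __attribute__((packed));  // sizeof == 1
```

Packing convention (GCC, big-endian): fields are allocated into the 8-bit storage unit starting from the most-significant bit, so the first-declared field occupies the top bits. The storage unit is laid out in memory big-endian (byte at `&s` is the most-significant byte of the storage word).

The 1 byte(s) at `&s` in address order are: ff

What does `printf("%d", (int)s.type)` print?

31

[0]=0xff (big-endian) → word 0xff
type [3+:5] = (word>>3) & 0x1f = 31  ←
state [2+:1] = (word>>2) & 0x1 = 1
err [0+:2] = (word>>0) & 0x3 = 3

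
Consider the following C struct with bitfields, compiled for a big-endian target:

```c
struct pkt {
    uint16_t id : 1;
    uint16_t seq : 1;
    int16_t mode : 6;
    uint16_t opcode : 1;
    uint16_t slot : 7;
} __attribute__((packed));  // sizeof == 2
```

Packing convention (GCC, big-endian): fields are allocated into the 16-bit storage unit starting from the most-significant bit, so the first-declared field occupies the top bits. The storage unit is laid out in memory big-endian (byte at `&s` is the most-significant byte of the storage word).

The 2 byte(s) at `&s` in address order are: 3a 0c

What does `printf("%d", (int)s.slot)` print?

[0]=0x3a [1]=0x0c (big-endian) → word 0x3a0c
id:1 @ bit 15 → (0x3a0c>>15)&0x1 = 0x0
seq:1 @ bit 14 → (0x3a0c>>14)&0x1 = 0x0
mode:6 @ bit 8 → (0x3a0c>>8)&0x3f = 0x3a
opcode:1 @ bit 7 → (0x3a0c>>7)&0x1 = 0x0
slot:7 @ bit 0 → (0x3a0c>>0)&0x7f = 0xc  ←

12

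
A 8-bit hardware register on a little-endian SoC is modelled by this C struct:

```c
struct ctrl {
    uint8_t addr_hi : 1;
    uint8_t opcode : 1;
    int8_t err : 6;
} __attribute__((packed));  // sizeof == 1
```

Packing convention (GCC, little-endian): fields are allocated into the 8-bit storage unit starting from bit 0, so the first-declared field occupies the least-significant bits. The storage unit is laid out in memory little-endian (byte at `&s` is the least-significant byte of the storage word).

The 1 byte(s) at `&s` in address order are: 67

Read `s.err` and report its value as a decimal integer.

[0]=0x67 (little-endian) → word 0x67
addr_hi:1 @ bit 0 → (0x67>>0)&0x1 = 0x1
opcode:1 @ bit 1 → (0x67>>1)&0x1 = 0x1
err:6 @ bit 2 → (0x67>>2)&0x3f = 0x19  ←
err signed 6b, MSB=0: value = 25

25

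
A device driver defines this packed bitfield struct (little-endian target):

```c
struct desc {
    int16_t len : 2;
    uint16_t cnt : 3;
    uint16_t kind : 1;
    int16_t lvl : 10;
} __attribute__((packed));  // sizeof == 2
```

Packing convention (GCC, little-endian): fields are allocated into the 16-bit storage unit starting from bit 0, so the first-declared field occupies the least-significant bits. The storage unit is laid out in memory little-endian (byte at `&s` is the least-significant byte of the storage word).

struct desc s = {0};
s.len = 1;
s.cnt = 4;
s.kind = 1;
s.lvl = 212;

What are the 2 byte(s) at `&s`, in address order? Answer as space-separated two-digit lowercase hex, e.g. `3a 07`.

len (2b) val=1 bits=0x1 at bit 0: 0x0001
cnt (3b) val=4 bits=0x4 at bit 2: 0x0011
kind (1b) val=1 bits=0x1 at bit 5: 0x0031
lvl (10b) val=212 bits=0xd4 at bit 6: 0x3531
word = 0x3531 → little-endian bytes:
  [0]=0x31  [1]=0x35

31 35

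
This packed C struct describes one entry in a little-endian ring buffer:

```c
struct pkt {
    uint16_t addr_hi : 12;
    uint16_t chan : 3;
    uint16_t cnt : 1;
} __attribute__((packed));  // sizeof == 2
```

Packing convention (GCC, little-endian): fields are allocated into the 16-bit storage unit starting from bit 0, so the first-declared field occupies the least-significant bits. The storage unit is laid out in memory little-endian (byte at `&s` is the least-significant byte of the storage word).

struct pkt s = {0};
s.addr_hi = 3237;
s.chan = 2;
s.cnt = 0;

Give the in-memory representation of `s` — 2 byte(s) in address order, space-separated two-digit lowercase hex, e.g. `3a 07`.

[0+:12] addr_hi=3237 & 0xfff = 0xca5; word=0x0ca5
[12+:3] chan=2 & 0x7 = 0x2; word=0x2ca5
[15+:1] cnt=0 & 0x1 = 0x0; word=0x2ca5
word = 0x2ca5 → little-endian bytes:
  [0]=0xa5  [1]=0x2c

a5 2c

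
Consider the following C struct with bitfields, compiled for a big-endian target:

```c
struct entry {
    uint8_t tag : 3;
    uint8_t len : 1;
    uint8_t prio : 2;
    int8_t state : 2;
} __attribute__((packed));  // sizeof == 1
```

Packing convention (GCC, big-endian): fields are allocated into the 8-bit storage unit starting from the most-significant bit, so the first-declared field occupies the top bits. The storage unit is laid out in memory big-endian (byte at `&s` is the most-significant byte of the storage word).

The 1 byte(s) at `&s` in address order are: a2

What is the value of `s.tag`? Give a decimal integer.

[0]=0xa2 (big-endian) → word 0xa2
tag:3 @ bit 5 → (0xa2>>5)&0x7 = 0x5  ←
len:1 @ bit 4 → (0xa2>>4)&0x1 = 0x0
prio:2 @ bit 2 → (0xa2>>2)&0x3 = 0x0
state:2 @ bit 0 → (0xa2>>0)&0x3 = 0x2

5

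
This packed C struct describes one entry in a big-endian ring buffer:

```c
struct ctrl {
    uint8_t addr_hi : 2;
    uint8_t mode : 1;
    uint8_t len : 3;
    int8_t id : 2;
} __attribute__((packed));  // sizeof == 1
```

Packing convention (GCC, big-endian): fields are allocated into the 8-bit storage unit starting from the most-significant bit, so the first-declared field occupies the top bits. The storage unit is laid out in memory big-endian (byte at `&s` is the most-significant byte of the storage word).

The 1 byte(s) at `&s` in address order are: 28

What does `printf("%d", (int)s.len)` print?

2

[0]=0x28 (big-endian) → word 0x28
addr_hi:2 @ bit 6 → (0x28>>6)&0x3 = 0x0
mode:1 @ bit 5 → (0x28>>5)&0x1 = 0x1
len:3 @ bit 2 → (0x28>>2)&0x7 = 0x2  ←
id:2 @ bit 0 → (0x28>>0)&0x3 = 0x0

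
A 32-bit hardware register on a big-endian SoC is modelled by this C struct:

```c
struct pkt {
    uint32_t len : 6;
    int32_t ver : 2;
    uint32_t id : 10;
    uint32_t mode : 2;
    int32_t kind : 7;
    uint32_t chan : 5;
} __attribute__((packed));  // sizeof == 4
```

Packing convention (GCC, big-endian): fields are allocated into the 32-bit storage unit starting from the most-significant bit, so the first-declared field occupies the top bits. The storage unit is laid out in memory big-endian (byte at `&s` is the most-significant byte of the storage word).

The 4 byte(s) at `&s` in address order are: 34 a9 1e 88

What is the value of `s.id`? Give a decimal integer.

[0]=0x34 [1]=0xa9 [2]=0x1e [3]=0x88 (big-endian) → word 0x34a91e88
len [26+:6] = (word>>26) & 0x3f = 13
ver [24+:2] = (word>>24) & 0x3 = 0
id [14+:10] = (word>>14) & 0x3ff = 676  ←
mode [12+:2] = (word>>12) & 0x3 = 1
kind [5+:7] = (word>>5) & 0x7f = 116
chan [0+:5] = (word>>0) & 0x1f = 8

676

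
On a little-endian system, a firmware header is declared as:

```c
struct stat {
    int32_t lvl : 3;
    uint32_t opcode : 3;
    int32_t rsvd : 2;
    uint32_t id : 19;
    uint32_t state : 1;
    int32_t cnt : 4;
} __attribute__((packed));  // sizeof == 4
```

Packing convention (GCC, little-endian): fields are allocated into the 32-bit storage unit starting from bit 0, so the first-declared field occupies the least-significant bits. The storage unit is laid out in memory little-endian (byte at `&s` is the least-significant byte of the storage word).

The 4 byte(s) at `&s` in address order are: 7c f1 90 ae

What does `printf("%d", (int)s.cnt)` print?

[0]=0x7c [1]=0xf1 [2]=0x90 [3]=0xae (little-endian) → word 0xae90f17c
lvl [0+:3] = (word>>0) & 0x7 = 4
opcode [3+:3] = (word>>3) & 0x7 = 7
rsvd [6+:2] = (word>>6) & 0x3 = 1
id [8+:19] = (word>>8) & 0x7ffff = 430321
state [27+:1] = (word>>27) & 0x1 = 1
cnt [28+:4] = (word>>28) & 0xf = 10  ←
cnt signed 4b, MSB=1: 10 - 16 = -6

-6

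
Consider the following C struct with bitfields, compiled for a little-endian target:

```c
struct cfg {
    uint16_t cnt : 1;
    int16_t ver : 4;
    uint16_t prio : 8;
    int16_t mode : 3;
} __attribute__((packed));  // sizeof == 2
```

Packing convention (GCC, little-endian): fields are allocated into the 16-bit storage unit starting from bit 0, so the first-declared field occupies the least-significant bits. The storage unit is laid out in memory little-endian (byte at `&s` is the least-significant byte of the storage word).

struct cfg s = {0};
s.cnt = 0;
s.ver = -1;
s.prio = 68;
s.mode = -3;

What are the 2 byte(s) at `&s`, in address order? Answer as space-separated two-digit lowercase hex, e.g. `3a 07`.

cnt (1b) val=0 bits=0x0 at bit 0: 0x0000
ver (4b) val=-1 bits=0xf at bit 1: 0x001e
prio (8b) val=68 bits=0x44 at bit 5: 0x089e
mode (3b) val=-3 bits=0x5 at bit 13: 0xa89e
word = 0xa89e → little-endian bytes:
  [0]=0x9e  [1]=0xa8

9e a8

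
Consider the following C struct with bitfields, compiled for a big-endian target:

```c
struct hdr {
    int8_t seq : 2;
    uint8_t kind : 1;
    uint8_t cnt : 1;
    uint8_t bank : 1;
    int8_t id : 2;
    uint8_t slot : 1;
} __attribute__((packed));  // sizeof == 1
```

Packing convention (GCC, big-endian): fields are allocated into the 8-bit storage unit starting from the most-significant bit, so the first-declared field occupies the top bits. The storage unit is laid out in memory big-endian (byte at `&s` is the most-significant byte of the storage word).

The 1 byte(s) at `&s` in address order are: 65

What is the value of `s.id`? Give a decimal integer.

-2

[0]=0x65 (big-endian) → word 0x65
seq [6+:2] = (word>>6) & 0x3 = 1
kind [5+:1] = (word>>5) & 0x1 = 1
cnt [4+:1] = (word>>4) & 0x1 = 0
bank [3+:1] = (word>>3) & 0x1 = 0
id [1+:2] = (word>>1) & 0x3 = 2  ←
slot [0+:1] = (word>>0) & 0x1 = 1
id signed 2b, MSB=1: 2 - 4 = -2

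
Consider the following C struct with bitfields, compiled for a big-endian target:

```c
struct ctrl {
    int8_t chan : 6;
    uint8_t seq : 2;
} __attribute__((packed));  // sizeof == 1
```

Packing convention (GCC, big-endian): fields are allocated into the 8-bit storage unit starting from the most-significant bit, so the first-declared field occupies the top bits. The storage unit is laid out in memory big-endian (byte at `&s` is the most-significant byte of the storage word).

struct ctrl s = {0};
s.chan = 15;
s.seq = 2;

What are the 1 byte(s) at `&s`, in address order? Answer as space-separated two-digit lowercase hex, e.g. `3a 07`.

3e

[2+:6] chan=15 & 0x3f = 0xf; word=0x3c
[0+:2] seq=2 & 0x3 = 0x2; word=0x3e
word = 0x3e → big-endian bytes:
  [0]=0x3e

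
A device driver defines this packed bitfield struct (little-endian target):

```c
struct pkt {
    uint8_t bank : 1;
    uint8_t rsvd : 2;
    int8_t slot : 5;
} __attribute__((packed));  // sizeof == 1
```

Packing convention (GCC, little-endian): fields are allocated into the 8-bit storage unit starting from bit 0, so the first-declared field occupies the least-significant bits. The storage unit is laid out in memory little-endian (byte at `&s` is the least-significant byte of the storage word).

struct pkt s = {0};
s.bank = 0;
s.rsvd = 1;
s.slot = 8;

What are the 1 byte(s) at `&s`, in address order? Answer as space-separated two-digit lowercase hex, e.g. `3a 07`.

[0+:1] bank=0 & 0x1 = 0x0; word=0x00
[1+:2] rsvd=1 & 0x3 = 0x1; word=0x02
[3+:5] slot=8 & 0x1f = 0x8; word=0x42
word = 0x42 → little-endian bytes:
  [0]=0x42

42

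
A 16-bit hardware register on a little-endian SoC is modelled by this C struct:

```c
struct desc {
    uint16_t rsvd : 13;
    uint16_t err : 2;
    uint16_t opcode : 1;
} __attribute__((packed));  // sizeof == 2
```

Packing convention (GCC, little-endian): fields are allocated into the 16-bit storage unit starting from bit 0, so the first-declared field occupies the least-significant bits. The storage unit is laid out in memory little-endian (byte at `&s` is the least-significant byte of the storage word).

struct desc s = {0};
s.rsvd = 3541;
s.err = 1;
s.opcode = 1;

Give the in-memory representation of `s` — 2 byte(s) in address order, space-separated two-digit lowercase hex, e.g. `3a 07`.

d5 ad

[0+:13] rsvd=3541 & 0x1fff = 0xdd5; word=0x0dd5
[13+:2] err=1 & 0x3 = 0x1; word=0x2dd5
[15+:1] opcode=1 & 0x1 = 0x1; word=0xadd5
word = 0xadd5 → little-endian bytes:
  [0]=0xd5  [1]=0xad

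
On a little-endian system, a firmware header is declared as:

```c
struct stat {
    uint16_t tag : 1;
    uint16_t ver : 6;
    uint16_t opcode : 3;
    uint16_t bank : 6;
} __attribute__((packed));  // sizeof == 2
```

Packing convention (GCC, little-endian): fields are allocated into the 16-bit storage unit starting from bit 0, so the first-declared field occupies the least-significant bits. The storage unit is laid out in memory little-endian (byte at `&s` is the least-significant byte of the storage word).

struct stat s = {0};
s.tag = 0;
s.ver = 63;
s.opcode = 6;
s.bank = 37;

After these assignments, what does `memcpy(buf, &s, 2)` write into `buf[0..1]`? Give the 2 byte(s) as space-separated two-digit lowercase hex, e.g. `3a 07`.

7e 97

tag (1b) val=0 bits=0x0 at bit 0: 0x0000
ver (6b) val=63 bits=0x3f at bit 1: 0x007e
opcode (3b) val=6 bits=0x6 at bit 7: 0x037e
bank (6b) val=37 bits=0x25 at bit 10: 0x977e
word = 0x977e → little-endian bytes:
  [0]=0x7e  [1]=0x97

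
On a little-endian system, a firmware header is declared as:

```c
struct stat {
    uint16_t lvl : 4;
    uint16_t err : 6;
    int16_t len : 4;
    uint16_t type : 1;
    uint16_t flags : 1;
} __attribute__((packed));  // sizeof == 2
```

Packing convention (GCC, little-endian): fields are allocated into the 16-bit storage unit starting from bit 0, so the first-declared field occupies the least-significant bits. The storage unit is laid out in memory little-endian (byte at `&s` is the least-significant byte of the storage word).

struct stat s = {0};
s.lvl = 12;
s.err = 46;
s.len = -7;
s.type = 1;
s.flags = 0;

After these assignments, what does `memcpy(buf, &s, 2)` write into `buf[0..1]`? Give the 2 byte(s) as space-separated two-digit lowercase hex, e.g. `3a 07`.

[0+:4] lvl=12 & 0xf = 0xc; word=0x000c
[4+:6] err=46 & 0x3f = 0x2e; word=0x02ec
[10+:4] len=-7 & 0xf = 0x9; word=0x26ec
[14+:1] type=1 & 0x1 = 0x1; word=0x66ec
[15+:1] flags=0 & 0x1 = 0x0; word=0x66ec
word = 0x66ec → little-endian bytes:
  [0]=0xec  [1]=0x66

ec 66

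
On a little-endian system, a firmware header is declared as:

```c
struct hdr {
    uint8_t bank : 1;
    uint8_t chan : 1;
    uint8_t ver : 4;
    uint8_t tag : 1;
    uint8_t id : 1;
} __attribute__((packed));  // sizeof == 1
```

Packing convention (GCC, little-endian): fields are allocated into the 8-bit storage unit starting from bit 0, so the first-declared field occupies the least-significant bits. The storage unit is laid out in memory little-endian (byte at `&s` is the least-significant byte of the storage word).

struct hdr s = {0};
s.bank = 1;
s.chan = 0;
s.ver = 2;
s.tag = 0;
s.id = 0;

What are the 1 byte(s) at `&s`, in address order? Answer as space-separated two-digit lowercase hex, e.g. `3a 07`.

bank:1 = 1 → 0x1 << 0 → word 0x01
chan:1 = 0 → 0x0 << 1 → word 0x01
ver:4 = 2 → 0x2 << 2 → word 0x09
tag:1 = 0 → 0x0 << 6 → word 0x09
id:1 = 0 → 0x0 << 7 → word 0x09
word = 0x09 → little-endian bytes:
  [0]=0x09

09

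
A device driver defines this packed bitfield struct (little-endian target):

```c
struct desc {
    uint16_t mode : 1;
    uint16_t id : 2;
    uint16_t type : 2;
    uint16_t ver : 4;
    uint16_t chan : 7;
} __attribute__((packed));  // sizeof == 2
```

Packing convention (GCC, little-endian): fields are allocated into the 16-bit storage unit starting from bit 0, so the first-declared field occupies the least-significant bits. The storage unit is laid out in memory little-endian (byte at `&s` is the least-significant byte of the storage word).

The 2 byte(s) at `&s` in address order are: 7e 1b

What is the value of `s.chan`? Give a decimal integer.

13

[0]=0x7e [1]=0x1b (little-endian) → word 0x1b7e
mode [0+:1] = (word>>0) & 0x1 = 0
id [1+:2] = (word>>1) & 0x3 = 3
type [3+:2] = (word>>3) & 0x3 = 3
ver [5+:4] = (word>>5) & 0xf = 11
chan [9+:7] = (word>>9) & 0x7f = 13  ←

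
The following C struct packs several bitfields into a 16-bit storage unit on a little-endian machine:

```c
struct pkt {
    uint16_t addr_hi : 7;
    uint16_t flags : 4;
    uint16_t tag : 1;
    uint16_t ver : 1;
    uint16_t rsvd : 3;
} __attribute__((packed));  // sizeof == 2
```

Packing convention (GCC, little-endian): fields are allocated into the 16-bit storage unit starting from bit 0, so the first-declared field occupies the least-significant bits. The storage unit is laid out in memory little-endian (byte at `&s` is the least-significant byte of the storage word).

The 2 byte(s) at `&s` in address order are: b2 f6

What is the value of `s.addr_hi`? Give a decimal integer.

[0]=0xb2 [1]=0xf6 (little-endian) → word 0xf6b2
addr_hi:7 @ bit 0 → (0xf6b2>>0)&0x7f = 0x32  ←
flags:4 @ bit 7 → (0xf6b2>>7)&0xf = 0xd
tag:1 @ bit 11 → (0xf6b2>>11)&0x1 = 0x0
ver:1 @ bit 12 → (0xf6b2>>12)&0x1 = 0x1
rsvd:3 @ bit 13 → (0xf6b2>>13)&0x7 = 0x7

50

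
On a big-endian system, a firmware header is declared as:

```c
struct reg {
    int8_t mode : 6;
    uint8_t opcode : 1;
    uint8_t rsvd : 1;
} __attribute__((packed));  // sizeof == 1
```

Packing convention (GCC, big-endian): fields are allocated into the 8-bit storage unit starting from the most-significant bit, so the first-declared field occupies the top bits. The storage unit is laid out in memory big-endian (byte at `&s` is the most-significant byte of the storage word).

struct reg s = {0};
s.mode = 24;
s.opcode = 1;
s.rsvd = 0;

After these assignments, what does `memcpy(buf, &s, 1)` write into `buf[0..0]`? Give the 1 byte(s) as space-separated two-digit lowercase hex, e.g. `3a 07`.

62

mode (6b) val=24 bits=0x18 at bit 2: 0x60
opcode (1b) val=1 bits=0x1 at bit 1: 0x62
rsvd (1b) val=0 bits=0x0 at bit 0: 0x62
word = 0x62 → big-endian bytes:
  [0]=0x62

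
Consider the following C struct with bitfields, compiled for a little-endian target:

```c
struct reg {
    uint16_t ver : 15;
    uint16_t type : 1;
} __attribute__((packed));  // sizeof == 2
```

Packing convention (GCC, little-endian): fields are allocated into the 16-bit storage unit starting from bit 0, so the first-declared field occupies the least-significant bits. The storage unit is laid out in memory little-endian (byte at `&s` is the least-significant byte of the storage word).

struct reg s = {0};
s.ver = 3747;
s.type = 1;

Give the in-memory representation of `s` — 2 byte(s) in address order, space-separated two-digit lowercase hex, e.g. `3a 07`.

ver:15 = 3747 → 0xea3 << 0 → word 0x0ea3
type:1 = 1 → 0x1 << 15 → word 0x8ea3
word = 0x8ea3 → little-endian bytes:
  [0]=0xa3  [1]=0x8e

a3 8e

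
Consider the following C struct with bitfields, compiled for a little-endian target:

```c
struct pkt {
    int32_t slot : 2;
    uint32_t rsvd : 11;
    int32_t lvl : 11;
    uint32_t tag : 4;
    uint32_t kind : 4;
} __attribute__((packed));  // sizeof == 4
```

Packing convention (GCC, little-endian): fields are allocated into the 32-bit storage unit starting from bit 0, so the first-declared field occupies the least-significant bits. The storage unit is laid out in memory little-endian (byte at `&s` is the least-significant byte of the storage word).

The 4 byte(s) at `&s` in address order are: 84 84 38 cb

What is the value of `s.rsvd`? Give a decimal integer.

[0]=0x84 [1]=0x84 [2]=0x38 [3]=0xcb (little-endian) → word 0xcb388484
slot [0+:2] = (word>>0) & 0x3 = 0
rsvd [2+:11] = (word>>2) & 0x7ff = 289  ←
lvl [13+:11] = (word>>13) & 0x7ff = 452
tag [24+:4] = (word>>24) & 0xf = 11
kind [28+:4] = (word>>28) & 0xf = 12

289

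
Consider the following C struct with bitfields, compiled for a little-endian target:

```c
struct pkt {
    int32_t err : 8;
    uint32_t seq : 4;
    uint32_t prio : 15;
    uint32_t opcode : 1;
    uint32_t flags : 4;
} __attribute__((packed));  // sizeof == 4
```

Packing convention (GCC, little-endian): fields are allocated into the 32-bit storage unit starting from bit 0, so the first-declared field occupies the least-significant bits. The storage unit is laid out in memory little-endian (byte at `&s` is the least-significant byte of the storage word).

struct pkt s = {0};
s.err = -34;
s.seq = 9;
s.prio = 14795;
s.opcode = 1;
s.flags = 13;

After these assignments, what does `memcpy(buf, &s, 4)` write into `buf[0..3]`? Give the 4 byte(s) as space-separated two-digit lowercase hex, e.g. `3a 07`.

err (8b) val=-34 bits=0xde at bit 0: 0x000000de
seq (4b) val=9 bits=0x9 at bit 8: 0x000009de
prio (15b) val=14795 bits=0x39cb at bit 12: 0x039cb9de
opcode (1b) val=1 bits=0x1 at bit 27: 0x0b9cb9de
flags (4b) val=13 bits=0xd at bit 28: 0xdb9cb9de
word = 0xdb9cb9de → little-endian bytes:
  [0]=0xde  [1]=0xb9  [2]=0x9c  [3]=0xdb

de b9 9c db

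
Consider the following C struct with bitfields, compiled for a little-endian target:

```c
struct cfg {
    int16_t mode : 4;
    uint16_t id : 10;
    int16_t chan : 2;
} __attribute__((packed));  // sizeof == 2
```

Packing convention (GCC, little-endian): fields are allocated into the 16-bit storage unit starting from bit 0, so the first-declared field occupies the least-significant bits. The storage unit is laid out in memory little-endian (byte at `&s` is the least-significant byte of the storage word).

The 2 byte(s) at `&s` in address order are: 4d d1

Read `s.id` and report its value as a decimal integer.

276

[0]=0x4d [1]=0xd1 (little-endian) → word 0xd14d
mode [0+:4] = (word>>0) & 0xf = 13
id [4+:10] = (word>>4) & 0x3ff = 276  ←
chan [14+:2] = (word>>14) & 0x3 = 3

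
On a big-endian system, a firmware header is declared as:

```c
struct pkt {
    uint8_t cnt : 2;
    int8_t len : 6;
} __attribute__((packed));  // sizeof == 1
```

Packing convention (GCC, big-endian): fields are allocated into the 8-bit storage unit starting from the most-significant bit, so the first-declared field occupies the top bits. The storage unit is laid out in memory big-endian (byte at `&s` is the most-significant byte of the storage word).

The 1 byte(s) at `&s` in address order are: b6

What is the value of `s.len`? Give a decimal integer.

-10

[0]=0xb6 (big-endian) → word 0xb6
cnt:2 @ bit 6 → (0xb6>>6)&0x3 = 0x2
len:6 @ bit 0 → (0xb6>>0)&0x3f = 0x36  ←
len signed 6b, MSB=1: 54 - 64 = -10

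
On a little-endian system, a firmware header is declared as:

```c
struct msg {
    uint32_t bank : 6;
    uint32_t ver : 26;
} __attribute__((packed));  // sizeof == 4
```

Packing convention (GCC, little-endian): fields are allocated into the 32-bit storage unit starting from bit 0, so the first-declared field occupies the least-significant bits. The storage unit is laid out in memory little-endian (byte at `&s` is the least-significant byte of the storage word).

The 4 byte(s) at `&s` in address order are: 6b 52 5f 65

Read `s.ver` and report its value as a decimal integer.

26574153

[0]=0x6b [1]=0x52 [2]=0x5f [3]=0x65 (little-endian) → word 0x655f526b
bank [0+:6] = (word>>0) & 0x3f = 43
ver [6+:26] = (word>>6) & 0x3ffffff = 26574153  ←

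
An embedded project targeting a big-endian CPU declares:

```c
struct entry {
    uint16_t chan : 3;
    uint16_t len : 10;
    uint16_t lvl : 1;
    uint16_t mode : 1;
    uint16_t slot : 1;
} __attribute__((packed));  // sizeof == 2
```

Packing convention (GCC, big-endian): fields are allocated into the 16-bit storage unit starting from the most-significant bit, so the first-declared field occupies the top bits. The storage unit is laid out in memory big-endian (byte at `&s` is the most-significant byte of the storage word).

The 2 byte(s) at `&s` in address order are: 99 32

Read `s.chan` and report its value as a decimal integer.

4

[0]=0x99 [1]=0x32 (big-endian) → word 0x9932
chan [13+:3] = (word>>13) & 0x7 = 4  ←
len [3+:10] = (word>>3) & 0x3ff = 806
lvl [2+:1] = (word>>2) & 0x1 = 0
mode [1+:1] = (word>>1) & 0x1 = 1
slot [0+:1] = (word>>0) & 0x1 = 0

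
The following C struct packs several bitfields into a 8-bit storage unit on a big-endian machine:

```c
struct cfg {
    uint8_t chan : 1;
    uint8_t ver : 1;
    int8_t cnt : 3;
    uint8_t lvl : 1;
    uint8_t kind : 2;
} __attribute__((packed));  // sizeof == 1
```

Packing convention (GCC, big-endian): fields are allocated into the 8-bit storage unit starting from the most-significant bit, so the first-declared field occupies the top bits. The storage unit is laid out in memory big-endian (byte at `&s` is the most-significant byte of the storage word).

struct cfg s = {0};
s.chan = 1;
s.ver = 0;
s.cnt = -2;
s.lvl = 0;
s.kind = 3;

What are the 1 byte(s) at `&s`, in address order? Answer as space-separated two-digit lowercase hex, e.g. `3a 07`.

b3

chan (1b) val=1 bits=0x1 at bit 7: 0x80
ver (1b) val=0 bits=0x0 at bit 6: 0x80
cnt (3b) val=-2 bits=0x6 at bit 3: 0xb0
lvl (1b) val=0 bits=0x0 at bit 2: 0xb0
kind (2b) val=3 bits=0x3 at bit 0: 0xb3
word = 0xb3 → big-endian bytes:
  [0]=0xb3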